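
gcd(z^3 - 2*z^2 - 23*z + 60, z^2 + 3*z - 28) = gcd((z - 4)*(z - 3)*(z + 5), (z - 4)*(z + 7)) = z - 4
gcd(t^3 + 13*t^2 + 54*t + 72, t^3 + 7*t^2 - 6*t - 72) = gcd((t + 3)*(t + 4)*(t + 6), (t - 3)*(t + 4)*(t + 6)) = t^2 + 10*t + 24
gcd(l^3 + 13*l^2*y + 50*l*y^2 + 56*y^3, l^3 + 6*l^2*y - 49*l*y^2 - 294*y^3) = l + 7*y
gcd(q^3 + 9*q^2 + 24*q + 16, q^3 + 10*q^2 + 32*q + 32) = q^2 + 8*q + 16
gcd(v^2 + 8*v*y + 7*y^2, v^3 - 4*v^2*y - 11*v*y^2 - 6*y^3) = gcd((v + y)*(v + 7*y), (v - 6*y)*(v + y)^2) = v + y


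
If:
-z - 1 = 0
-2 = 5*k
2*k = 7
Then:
No Solution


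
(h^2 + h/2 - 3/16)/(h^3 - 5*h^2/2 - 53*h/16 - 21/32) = 2*(4*h - 1)/(8*h^2 - 26*h - 7)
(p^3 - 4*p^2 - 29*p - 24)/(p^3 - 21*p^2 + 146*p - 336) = (p^2 + 4*p + 3)/(p^2 - 13*p + 42)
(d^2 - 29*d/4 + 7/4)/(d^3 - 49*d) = (d - 1/4)/(d*(d + 7))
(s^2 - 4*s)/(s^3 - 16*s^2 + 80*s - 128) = s/(s^2 - 12*s + 32)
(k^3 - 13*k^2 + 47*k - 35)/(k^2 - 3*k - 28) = (k^2 - 6*k + 5)/(k + 4)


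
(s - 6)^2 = s^2 - 12*s + 36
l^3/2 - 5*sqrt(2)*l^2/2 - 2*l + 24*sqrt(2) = (l/2 + sqrt(2))*(l - 4*sqrt(2))*(l - 3*sqrt(2))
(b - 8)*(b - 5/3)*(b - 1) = b^3 - 32*b^2/3 + 23*b - 40/3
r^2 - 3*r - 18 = (r - 6)*(r + 3)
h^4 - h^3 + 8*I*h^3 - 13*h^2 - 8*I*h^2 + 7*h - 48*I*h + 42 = (h - 3)*(h + 2)*(h + I)*(h + 7*I)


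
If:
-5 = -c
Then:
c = 5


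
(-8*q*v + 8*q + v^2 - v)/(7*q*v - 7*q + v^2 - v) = (-8*q + v)/(7*q + v)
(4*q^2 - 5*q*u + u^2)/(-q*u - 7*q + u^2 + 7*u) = (-4*q + u)/(u + 7)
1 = 1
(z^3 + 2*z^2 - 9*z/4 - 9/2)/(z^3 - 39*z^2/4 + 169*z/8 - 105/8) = 2*(2*z^2 + 7*z + 6)/(4*z^2 - 33*z + 35)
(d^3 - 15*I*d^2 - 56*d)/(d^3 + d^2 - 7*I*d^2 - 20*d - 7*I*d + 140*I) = d*(d - 8*I)/(d^2 + d - 20)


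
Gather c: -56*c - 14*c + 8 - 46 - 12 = -70*c - 50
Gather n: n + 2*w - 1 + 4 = n + 2*w + 3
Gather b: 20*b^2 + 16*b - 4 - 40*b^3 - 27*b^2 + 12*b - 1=-40*b^3 - 7*b^2 + 28*b - 5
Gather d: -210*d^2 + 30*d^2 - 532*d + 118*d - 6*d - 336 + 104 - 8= -180*d^2 - 420*d - 240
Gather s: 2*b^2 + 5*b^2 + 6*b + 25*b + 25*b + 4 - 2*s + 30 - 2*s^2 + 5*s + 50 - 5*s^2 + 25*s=7*b^2 + 56*b - 7*s^2 + 28*s + 84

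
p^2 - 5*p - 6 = (p - 6)*(p + 1)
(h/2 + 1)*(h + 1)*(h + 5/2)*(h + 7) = h^4/2 + 25*h^3/4 + 24*h^2 + 143*h/4 + 35/2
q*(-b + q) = -b*q + q^2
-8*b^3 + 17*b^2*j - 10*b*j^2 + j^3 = (-8*b + j)*(-b + j)^2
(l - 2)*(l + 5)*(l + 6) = l^3 + 9*l^2 + 8*l - 60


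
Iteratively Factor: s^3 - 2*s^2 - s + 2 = (s - 2)*(s^2 - 1) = (s - 2)*(s - 1)*(s + 1)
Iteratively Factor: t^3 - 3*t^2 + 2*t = (t - 2)*(t^2 - t) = (t - 2)*(t - 1)*(t)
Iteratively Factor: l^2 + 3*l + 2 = (l + 1)*(l + 2)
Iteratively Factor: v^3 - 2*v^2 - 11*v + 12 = (v + 3)*(v^2 - 5*v + 4) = (v - 1)*(v + 3)*(v - 4)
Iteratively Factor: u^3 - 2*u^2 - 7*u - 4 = (u + 1)*(u^2 - 3*u - 4) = (u + 1)^2*(u - 4)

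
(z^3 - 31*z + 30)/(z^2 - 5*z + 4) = (z^2 + z - 30)/(z - 4)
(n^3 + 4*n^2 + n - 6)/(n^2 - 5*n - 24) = (n^2 + n - 2)/(n - 8)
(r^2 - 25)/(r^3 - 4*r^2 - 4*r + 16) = (r^2 - 25)/(r^3 - 4*r^2 - 4*r + 16)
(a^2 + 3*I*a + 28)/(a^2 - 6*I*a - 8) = (a + 7*I)/(a - 2*I)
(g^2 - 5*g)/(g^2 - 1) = g*(g - 5)/(g^2 - 1)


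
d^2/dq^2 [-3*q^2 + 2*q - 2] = -6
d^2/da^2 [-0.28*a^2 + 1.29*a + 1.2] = -0.560000000000000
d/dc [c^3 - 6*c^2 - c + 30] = 3*c^2 - 12*c - 1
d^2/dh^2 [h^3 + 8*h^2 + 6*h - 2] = 6*h + 16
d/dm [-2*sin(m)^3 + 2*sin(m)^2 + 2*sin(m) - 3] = 2*(-3*sin(m)^2 + 2*sin(m) + 1)*cos(m)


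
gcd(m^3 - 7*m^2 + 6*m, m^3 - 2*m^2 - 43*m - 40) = 1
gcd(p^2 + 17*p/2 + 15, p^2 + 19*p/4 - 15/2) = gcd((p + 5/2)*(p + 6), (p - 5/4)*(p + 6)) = p + 6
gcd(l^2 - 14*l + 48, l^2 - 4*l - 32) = l - 8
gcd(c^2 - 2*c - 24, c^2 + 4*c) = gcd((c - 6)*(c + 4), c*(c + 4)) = c + 4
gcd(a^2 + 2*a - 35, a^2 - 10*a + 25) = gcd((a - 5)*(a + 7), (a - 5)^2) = a - 5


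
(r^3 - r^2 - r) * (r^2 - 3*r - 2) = r^5 - 4*r^4 + 5*r^2 + 2*r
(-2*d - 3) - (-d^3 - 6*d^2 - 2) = d^3 + 6*d^2 - 2*d - 1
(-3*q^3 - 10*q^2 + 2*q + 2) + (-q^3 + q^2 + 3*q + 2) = -4*q^3 - 9*q^2 + 5*q + 4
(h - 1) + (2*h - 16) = 3*h - 17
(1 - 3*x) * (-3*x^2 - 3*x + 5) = 9*x^3 + 6*x^2 - 18*x + 5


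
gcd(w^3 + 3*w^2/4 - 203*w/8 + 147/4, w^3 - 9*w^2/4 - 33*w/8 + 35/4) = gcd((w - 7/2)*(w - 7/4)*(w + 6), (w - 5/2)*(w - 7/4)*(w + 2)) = w - 7/4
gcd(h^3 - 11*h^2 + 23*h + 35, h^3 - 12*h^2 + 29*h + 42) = h^2 - 6*h - 7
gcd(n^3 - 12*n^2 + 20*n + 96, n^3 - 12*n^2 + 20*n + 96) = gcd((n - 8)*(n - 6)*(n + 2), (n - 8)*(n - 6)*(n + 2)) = n^3 - 12*n^2 + 20*n + 96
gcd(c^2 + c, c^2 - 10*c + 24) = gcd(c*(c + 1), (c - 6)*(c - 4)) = 1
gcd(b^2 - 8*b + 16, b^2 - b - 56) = 1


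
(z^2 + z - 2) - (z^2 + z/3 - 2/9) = 2*z/3 - 16/9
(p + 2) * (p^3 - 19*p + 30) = p^4 + 2*p^3 - 19*p^2 - 8*p + 60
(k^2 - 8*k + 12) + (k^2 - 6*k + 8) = 2*k^2 - 14*k + 20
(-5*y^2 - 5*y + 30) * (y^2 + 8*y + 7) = -5*y^4 - 45*y^3 - 45*y^2 + 205*y + 210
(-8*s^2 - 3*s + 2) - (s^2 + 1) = -9*s^2 - 3*s + 1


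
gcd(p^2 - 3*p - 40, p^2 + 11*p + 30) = p + 5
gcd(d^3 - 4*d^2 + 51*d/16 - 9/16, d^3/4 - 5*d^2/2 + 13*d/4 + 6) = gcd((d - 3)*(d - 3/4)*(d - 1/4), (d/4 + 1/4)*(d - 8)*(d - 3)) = d - 3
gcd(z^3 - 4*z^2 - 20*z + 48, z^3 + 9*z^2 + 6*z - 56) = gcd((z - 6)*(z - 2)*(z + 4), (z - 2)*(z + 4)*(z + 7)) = z^2 + 2*z - 8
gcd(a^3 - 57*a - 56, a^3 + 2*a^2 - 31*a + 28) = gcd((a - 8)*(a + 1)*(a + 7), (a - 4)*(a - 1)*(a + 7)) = a + 7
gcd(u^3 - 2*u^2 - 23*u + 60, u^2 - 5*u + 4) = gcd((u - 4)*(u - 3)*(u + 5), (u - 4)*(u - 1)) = u - 4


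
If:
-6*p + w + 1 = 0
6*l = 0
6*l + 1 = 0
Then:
No Solution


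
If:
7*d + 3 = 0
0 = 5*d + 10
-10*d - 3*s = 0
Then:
No Solution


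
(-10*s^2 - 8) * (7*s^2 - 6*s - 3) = -70*s^4 + 60*s^3 - 26*s^2 + 48*s + 24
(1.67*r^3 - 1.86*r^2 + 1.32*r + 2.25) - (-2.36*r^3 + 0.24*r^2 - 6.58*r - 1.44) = 4.03*r^3 - 2.1*r^2 + 7.9*r + 3.69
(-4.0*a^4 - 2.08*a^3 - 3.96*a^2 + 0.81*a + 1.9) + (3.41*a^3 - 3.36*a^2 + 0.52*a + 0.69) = -4.0*a^4 + 1.33*a^3 - 7.32*a^2 + 1.33*a + 2.59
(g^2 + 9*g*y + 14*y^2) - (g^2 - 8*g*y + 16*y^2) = 17*g*y - 2*y^2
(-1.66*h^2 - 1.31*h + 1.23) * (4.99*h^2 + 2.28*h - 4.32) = -8.2834*h^4 - 10.3217*h^3 + 10.3221*h^2 + 8.4636*h - 5.3136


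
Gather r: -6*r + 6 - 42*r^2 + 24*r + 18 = -42*r^2 + 18*r + 24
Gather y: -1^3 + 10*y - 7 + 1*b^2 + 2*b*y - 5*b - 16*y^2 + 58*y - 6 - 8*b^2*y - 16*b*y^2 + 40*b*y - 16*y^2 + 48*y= b^2 - 5*b + y^2*(-16*b - 32) + y*(-8*b^2 + 42*b + 116) - 14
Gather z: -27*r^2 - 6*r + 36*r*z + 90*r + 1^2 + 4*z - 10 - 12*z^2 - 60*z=-27*r^2 + 84*r - 12*z^2 + z*(36*r - 56) - 9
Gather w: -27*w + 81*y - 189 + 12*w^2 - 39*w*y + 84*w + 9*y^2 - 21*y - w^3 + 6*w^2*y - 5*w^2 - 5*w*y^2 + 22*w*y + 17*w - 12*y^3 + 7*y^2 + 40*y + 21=-w^3 + w^2*(6*y + 7) + w*(-5*y^2 - 17*y + 74) - 12*y^3 + 16*y^2 + 100*y - 168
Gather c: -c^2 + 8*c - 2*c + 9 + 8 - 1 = -c^2 + 6*c + 16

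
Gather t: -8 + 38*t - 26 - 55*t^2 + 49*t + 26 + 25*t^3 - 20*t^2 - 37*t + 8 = 25*t^3 - 75*t^2 + 50*t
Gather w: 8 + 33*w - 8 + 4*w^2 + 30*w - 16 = 4*w^2 + 63*w - 16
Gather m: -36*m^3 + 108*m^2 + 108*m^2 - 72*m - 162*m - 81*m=-36*m^3 + 216*m^2 - 315*m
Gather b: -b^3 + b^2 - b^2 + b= -b^3 + b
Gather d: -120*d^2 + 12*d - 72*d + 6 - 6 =-120*d^2 - 60*d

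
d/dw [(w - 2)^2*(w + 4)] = 3*w^2 - 12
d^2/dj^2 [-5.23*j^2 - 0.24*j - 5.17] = -10.4600000000000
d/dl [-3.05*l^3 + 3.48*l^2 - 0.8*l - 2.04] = -9.15*l^2 + 6.96*l - 0.8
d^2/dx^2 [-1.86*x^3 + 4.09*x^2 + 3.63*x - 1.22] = 8.18 - 11.16*x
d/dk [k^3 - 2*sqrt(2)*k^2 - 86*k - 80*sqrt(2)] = 3*k^2 - 4*sqrt(2)*k - 86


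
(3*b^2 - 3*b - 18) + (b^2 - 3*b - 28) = 4*b^2 - 6*b - 46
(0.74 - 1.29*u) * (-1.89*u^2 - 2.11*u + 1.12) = 2.4381*u^3 + 1.3233*u^2 - 3.0062*u + 0.8288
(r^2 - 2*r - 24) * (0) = 0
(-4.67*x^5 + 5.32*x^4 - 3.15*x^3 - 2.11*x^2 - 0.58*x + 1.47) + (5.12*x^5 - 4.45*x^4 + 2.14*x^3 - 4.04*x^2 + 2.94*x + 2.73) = 0.45*x^5 + 0.87*x^4 - 1.01*x^3 - 6.15*x^2 + 2.36*x + 4.2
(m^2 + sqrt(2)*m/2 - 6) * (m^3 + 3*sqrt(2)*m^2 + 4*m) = m^5 + 7*sqrt(2)*m^4/2 + m^3 - 16*sqrt(2)*m^2 - 24*m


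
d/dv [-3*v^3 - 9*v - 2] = -9*v^2 - 9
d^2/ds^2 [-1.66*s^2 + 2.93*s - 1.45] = -3.32000000000000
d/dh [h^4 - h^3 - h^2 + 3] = h*(4*h^2 - 3*h - 2)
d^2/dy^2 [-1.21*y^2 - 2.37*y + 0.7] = -2.42000000000000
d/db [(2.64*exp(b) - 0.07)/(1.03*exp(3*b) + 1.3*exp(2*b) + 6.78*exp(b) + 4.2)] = (-5.4384*exp(3*b) - 3.2157*exp(2*b) + 0.181999999999999*exp(b) + 11.5626)*exp(b)/(1.0609*exp(6*b) + 2.678*exp(5*b) + 15.6568*exp(4*b) + 26.28*exp(3*b) + 56.8884*exp(2*b) + 56.952*exp(b) + 17.64)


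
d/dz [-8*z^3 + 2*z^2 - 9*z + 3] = -24*z^2 + 4*z - 9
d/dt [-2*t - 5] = -2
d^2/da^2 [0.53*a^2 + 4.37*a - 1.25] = 1.06000000000000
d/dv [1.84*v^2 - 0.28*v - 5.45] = 3.68*v - 0.28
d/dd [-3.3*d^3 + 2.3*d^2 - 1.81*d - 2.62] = -9.9*d^2 + 4.6*d - 1.81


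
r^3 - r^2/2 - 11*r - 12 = (r - 4)*(r + 3/2)*(r + 2)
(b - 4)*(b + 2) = b^2 - 2*b - 8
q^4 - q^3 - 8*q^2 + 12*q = q*(q - 2)^2*(q + 3)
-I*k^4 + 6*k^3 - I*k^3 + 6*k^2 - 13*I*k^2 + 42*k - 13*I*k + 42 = (k - 3*I)*(k + 2*I)*(k + 7*I)*(-I*k - I)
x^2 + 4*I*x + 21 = (x - 3*I)*(x + 7*I)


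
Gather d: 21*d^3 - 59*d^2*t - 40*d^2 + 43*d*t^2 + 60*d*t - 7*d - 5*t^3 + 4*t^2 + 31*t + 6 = 21*d^3 + d^2*(-59*t - 40) + d*(43*t^2 + 60*t - 7) - 5*t^3 + 4*t^2 + 31*t + 6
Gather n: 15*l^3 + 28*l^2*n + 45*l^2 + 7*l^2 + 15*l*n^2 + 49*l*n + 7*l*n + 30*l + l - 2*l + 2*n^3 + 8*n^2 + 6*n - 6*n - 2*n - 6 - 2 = 15*l^3 + 52*l^2 + 29*l + 2*n^3 + n^2*(15*l + 8) + n*(28*l^2 + 56*l - 2) - 8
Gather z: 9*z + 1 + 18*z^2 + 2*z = 18*z^2 + 11*z + 1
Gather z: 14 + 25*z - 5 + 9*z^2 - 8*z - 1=9*z^2 + 17*z + 8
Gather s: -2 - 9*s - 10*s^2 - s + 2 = -10*s^2 - 10*s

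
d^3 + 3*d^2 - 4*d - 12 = (d - 2)*(d + 2)*(d + 3)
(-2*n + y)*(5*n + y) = -10*n^2 + 3*n*y + y^2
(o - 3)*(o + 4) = o^2 + o - 12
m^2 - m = m*(m - 1)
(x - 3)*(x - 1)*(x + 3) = x^3 - x^2 - 9*x + 9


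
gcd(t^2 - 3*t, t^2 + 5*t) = t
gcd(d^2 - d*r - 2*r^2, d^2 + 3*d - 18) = 1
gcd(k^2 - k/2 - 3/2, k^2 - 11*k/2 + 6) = k - 3/2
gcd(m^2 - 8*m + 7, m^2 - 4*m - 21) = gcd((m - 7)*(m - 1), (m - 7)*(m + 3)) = m - 7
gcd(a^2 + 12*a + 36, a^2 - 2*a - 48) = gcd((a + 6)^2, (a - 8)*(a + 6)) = a + 6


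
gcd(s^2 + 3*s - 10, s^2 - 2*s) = s - 2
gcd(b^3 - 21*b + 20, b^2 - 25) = b + 5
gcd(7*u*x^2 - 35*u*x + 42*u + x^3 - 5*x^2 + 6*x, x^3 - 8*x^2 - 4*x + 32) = x - 2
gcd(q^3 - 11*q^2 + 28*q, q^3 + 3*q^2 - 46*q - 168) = q - 7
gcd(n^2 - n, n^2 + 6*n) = n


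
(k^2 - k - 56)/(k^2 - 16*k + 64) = (k + 7)/(k - 8)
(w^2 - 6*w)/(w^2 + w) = (w - 6)/(w + 1)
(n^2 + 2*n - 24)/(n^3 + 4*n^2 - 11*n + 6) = (n - 4)/(n^2 - 2*n + 1)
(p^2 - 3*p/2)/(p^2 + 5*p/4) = 2*(2*p - 3)/(4*p + 5)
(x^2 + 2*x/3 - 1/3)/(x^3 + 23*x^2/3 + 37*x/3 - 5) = (x + 1)/(x^2 + 8*x + 15)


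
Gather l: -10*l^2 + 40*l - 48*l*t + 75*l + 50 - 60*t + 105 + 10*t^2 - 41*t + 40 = -10*l^2 + l*(115 - 48*t) + 10*t^2 - 101*t + 195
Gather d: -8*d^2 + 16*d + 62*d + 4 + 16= -8*d^2 + 78*d + 20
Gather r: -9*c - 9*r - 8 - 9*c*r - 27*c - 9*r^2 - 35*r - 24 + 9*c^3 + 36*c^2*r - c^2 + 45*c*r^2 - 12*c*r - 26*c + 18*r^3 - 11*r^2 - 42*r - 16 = 9*c^3 - c^2 - 62*c + 18*r^3 + r^2*(45*c - 20) + r*(36*c^2 - 21*c - 86) - 48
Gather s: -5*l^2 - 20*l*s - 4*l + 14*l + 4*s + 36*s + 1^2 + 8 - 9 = -5*l^2 + 10*l + s*(40 - 20*l)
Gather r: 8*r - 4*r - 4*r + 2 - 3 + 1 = 0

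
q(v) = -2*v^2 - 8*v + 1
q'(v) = -4*v - 8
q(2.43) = -30.25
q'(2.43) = -17.72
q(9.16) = -240.09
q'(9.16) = -44.64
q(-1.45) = 8.40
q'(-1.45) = -2.20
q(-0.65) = 5.36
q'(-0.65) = -5.40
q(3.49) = -51.28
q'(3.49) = -21.96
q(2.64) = -34.06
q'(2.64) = -18.56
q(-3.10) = 6.58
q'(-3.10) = 4.40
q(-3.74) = 2.94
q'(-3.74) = 6.96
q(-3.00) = 7.00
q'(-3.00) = 4.00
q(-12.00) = -191.00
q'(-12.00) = 40.00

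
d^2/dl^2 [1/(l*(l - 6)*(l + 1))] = 2*(6*l^4 - 40*l^3 + 57*l^2 + 90*l + 36)/(l^3*(l^6 - 15*l^5 + 57*l^4 + 55*l^3 - 342*l^2 - 540*l - 216))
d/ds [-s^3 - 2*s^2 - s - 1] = -3*s^2 - 4*s - 1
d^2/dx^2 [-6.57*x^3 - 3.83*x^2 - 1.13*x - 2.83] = -39.42*x - 7.66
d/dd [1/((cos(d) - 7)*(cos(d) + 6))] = (-sin(d) + sin(2*d))/((cos(d) - 7)^2*(cos(d) + 6)^2)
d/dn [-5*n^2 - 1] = -10*n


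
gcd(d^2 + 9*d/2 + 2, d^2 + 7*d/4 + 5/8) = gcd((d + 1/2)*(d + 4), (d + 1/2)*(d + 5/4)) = d + 1/2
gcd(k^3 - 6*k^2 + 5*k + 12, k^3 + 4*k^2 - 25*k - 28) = k^2 - 3*k - 4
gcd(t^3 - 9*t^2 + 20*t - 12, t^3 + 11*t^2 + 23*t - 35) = t - 1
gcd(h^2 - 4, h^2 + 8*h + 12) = h + 2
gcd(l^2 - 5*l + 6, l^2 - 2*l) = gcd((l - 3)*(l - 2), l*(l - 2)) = l - 2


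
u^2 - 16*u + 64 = (u - 8)^2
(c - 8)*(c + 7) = c^2 - c - 56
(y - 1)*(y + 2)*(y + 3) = y^3 + 4*y^2 + y - 6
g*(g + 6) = g^2 + 6*g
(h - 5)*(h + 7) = h^2 + 2*h - 35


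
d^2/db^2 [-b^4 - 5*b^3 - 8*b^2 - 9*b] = -12*b^2 - 30*b - 16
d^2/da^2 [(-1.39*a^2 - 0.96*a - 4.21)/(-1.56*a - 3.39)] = (-1.77635683940025e-15*a^2 - 7.105427357601e-15*a + 42.285222)/(3.796416*a^3 + 24.749712*a^2 + 53.783028*a + 38.958219)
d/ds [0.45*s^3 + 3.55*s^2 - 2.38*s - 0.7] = 1.35*s^2 + 7.1*s - 2.38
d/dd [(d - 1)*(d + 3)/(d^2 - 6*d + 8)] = 2*(-4*d^2 + 11*d - 1)/(d^4 - 12*d^3 + 52*d^2 - 96*d + 64)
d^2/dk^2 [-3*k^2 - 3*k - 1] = -6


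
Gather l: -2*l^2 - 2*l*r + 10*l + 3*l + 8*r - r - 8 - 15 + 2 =-2*l^2 + l*(13 - 2*r) + 7*r - 21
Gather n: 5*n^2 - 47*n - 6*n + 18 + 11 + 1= 5*n^2 - 53*n + 30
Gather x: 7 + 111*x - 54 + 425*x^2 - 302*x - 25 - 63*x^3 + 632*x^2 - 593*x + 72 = -63*x^3 + 1057*x^2 - 784*x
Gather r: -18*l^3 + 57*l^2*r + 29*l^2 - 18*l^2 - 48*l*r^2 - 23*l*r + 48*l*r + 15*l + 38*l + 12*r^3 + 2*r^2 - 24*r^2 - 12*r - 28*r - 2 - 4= -18*l^3 + 11*l^2 + 53*l + 12*r^3 + r^2*(-48*l - 22) + r*(57*l^2 + 25*l - 40) - 6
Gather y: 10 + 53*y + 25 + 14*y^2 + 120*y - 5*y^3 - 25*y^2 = -5*y^3 - 11*y^2 + 173*y + 35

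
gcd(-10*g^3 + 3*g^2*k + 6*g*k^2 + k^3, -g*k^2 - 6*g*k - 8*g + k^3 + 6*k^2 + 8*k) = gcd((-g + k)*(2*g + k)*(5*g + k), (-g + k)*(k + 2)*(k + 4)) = g - k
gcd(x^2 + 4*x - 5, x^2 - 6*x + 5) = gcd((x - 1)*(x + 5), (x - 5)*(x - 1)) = x - 1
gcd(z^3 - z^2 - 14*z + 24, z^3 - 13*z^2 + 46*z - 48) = z^2 - 5*z + 6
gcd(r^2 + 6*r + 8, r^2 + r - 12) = r + 4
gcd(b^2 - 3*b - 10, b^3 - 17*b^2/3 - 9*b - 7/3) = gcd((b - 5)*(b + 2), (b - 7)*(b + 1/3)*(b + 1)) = 1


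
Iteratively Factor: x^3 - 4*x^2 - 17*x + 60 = (x + 4)*(x^2 - 8*x + 15) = (x - 3)*(x + 4)*(x - 5)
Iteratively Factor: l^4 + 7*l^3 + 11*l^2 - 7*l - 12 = (l + 1)*(l^3 + 6*l^2 + 5*l - 12) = (l - 1)*(l + 1)*(l^2 + 7*l + 12) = (l - 1)*(l + 1)*(l + 4)*(l + 3)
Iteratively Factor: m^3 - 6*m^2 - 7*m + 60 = (m - 5)*(m^2 - m - 12) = (m - 5)*(m - 4)*(m + 3)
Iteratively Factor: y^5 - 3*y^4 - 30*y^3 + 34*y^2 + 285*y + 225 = (y - 5)*(y^4 + 2*y^3 - 20*y^2 - 66*y - 45) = (y - 5)^2*(y^3 + 7*y^2 + 15*y + 9) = (y - 5)^2*(y + 1)*(y^2 + 6*y + 9) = (y - 5)^2*(y + 1)*(y + 3)*(y + 3)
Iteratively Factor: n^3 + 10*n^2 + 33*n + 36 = (n + 4)*(n^2 + 6*n + 9) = (n + 3)*(n + 4)*(n + 3)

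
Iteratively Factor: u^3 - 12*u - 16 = (u - 4)*(u^2 + 4*u + 4) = (u - 4)*(u + 2)*(u + 2)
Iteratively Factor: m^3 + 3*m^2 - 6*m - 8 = (m + 4)*(m^2 - m - 2) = (m + 1)*(m + 4)*(m - 2)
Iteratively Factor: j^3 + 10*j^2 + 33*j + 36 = (j + 3)*(j^2 + 7*j + 12) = (j + 3)^2*(j + 4)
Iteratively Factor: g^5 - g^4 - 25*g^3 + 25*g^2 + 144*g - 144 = (g - 4)*(g^4 + 3*g^3 - 13*g^2 - 27*g + 36) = (g - 4)*(g - 3)*(g^3 + 6*g^2 + 5*g - 12) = (g - 4)*(g - 3)*(g + 3)*(g^2 + 3*g - 4) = (g - 4)*(g - 3)*(g - 1)*(g + 3)*(g + 4)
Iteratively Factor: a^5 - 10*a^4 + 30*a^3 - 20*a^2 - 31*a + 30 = (a - 2)*(a^4 - 8*a^3 + 14*a^2 + 8*a - 15) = (a - 2)*(a + 1)*(a^3 - 9*a^2 + 23*a - 15) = (a - 5)*(a - 2)*(a + 1)*(a^2 - 4*a + 3) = (a - 5)*(a - 3)*(a - 2)*(a + 1)*(a - 1)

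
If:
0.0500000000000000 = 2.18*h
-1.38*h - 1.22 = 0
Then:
No Solution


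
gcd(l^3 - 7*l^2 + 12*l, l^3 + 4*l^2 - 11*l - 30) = l - 3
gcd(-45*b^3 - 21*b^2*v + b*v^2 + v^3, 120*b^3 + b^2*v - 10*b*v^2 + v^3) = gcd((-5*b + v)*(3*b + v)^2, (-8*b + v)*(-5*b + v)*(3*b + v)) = -15*b^2 - 2*b*v + v^2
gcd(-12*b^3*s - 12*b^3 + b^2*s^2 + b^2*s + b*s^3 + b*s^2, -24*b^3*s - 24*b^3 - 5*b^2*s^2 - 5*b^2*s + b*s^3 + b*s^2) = b*s + b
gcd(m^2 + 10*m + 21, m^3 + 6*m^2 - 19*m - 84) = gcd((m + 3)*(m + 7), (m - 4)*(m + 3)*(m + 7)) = m^2 + 10*m + 21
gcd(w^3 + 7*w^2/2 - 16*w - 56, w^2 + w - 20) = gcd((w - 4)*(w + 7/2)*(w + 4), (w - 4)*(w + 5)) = w - 4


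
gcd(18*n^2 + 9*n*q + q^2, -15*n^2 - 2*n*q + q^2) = 3*n + q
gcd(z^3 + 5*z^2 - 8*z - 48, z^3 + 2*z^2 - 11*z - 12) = z^2 + z - 12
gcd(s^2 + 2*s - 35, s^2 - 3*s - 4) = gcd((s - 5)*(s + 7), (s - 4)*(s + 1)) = 1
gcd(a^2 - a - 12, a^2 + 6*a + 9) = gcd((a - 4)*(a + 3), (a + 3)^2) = a + 3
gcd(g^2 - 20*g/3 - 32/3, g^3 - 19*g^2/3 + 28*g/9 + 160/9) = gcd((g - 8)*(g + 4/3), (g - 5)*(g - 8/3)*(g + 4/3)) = g + 4/3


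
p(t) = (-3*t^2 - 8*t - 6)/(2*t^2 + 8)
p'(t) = -4*t*(-3*t^2 - 8*t - 6)/(2*t^2 + 8)^2 + (-6*t - 8)/(2*t^2 + 8)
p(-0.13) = -0.62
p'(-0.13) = -0.94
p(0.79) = -1.53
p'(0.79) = -0.85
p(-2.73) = -0.28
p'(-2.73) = 0.23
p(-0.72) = -0.20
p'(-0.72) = -0.47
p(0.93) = -1.65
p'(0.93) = -0.77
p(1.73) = -2.06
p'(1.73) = -0.29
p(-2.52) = -0.24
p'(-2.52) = 0.23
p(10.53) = -1.84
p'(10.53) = 0.03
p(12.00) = -1.80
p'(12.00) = 0.02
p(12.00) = -1.80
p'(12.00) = 0.02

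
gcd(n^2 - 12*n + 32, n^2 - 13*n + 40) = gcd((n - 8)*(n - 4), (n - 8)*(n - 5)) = n - 8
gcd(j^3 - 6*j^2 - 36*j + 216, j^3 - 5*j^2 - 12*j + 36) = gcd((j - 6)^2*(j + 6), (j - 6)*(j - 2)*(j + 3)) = j - 6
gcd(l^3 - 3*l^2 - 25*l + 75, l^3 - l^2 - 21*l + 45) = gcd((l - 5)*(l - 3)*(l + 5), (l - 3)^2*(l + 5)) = l^2 + 2*l - 15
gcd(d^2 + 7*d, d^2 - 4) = 1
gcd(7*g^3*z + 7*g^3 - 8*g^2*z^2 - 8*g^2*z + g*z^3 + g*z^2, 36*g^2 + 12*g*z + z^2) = 1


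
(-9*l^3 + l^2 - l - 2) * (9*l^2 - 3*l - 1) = -81*l^5 + 36*l^4 - 3*l^3 - 16*l^2 + 7*l + 2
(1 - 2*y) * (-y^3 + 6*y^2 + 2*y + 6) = 2*y^4 - 13*y^3 + 2*y^2 - 10*y + 6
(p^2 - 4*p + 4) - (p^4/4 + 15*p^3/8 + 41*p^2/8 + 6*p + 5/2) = -p^4/4 - 15*p^3/8 - 33*p^2/8 - 10*p + 3/2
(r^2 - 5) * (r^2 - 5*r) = r^4 - 5*r^3 - 5*r^2 + 25*r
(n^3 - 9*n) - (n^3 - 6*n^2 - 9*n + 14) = 6*n^2 - 14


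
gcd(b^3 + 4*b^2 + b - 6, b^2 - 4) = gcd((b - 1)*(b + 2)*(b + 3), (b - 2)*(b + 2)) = b + 2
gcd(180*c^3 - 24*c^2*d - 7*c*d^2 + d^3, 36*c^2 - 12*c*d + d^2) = 36*c^2 - 12*c*d + d^2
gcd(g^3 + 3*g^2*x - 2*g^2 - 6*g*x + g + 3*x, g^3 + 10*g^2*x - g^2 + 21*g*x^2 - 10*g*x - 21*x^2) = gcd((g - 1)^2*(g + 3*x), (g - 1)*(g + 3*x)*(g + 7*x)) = g^2 + 3*g*x - g - 3*x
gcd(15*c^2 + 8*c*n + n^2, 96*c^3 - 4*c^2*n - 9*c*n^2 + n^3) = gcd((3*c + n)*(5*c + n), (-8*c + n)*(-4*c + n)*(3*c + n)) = 3*c + n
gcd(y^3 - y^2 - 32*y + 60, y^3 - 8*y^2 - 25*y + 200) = y - 5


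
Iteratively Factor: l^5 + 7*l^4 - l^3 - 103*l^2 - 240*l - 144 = (l + 3)*(l^4 + 4*l^3 - 13*l^2 - 64*l - 48) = (l + 1)*(l + 3)*(l^3 + 3*l^2 - 16*l - 48) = (l + 1)*(l + 3)^2*(l^2 - 16) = (l - 4)*(l + 1)*(l + 3)^2*(l + 4)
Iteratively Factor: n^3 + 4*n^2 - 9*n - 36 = (n - 3)*(n^2 + 7*n + 12) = (n - 3)*(n + 4)*(n + 3)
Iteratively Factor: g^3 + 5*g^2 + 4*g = (g + 1)*(g^2 + 4*g) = g*(g + 1)*(g + 4)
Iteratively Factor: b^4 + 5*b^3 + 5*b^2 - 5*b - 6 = (b + 2)*(b^3 + 3*b^2 - b - 3) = (b - 1)*(b + 2)*(b^2 + 4*b + 3) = (b - 1)*(b + 1)*(b + 2)*(b + 3)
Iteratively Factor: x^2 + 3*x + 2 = (x + 2)*(x + 1)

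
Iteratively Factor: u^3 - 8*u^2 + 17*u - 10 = (u - 5)*(u^2 - 3*u + 2) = (u - 5)*(u - 2)*(u - 1)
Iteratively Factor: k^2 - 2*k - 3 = (k - 3)*(k + 1)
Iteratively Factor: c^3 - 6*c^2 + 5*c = (c)*(c^2 - 6*c + 5) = c*(c - 1)*(c - 5)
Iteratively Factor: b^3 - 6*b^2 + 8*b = (b)*(b^2 - 6*b + 8) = b*(b - 2)*(b - 4)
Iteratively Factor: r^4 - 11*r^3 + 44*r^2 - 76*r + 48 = (r - 4)*(r^3 - 7*r^2 + 16*r - 12) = (r - 4)*(r - 2)*(r^2 - 5*r + 6) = (r - 4)*(r - 2)^2*(r - 3)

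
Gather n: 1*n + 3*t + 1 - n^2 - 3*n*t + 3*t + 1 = -n^2 + n*(1 - 3*t) + 6*t + 2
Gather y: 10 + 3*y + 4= 3*y + 14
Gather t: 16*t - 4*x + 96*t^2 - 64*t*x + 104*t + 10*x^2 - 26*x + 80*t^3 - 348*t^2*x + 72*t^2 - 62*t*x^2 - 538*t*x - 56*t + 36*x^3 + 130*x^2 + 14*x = 80*t^3 + t^2*(168 - 348*x) + t*(-62*x^2 - 602*x + 64) + 36*x^3 + 140*x^2 - 16*x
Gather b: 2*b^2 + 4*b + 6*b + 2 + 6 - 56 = 2*b^2 + 10*b - 48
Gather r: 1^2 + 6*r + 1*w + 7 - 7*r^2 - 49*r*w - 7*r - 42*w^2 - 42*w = -7*r^2 + r*(-49*w - 1) - 42*w^2 - 41*w + 8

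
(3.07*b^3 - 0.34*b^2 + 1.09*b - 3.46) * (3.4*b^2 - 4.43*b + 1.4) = 10.438*b^5 - 14.7561*b^4 + 9.5102*b^3 - 17.0687*b^2 + 16.8538*b - 4.844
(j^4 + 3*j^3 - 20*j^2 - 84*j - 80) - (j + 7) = j^4 + 3*j^3 - 20*j^2 - 85*j - 87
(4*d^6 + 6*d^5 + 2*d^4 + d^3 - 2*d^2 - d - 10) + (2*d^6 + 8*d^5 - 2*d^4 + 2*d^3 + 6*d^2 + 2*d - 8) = 6*d^6 + 14*d^5 + 3*d^3 + 4*d^2 + d - 18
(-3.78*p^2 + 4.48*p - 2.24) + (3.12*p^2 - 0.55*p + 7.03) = -0.66*p^2 + 3.93*p + 4.79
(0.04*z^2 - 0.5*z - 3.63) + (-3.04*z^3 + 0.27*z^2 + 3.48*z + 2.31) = -3.04*z^3 + 0.31*z^2 + 2.98*z - 1.32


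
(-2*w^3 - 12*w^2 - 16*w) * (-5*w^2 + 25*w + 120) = 10*w^5 + 10*w^4 - 460*w^3 - 1840*w^2 - 1920*w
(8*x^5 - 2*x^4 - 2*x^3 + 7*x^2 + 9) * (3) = 24*x^5 - 6*x^4 - 6*x^3 + 21*x^2 + 27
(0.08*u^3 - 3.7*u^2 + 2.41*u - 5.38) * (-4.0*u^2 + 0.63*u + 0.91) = -0.32*u^5 + 14.8504*u^4 - 11.8982*u^3 + 19.6713*u^2 - 1.1963*u - 4.8958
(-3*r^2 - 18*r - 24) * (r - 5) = -3*r^3 - 3*r^2 + 66*r + 120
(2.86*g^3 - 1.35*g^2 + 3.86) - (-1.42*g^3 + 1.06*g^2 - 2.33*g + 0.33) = 4.28*g^3 - 2.41*g^2 + 2.33*g + 3.53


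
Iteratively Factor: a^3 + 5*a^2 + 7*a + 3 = (a + 1)*(a^2 + 4*a + 3) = (a + 1)*(a + 3)*(a + 1)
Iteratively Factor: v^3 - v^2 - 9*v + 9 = (v + 3)*(v^2 - 4*v + 3) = (v - 3)*(v + 3)*(v - 1)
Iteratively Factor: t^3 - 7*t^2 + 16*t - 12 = (t - 2)*(t^2 - 5*t + 6) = (t - 3)*(t - 2)*(t - 2)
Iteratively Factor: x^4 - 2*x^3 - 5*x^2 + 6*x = (x + 2)*(x^3 - 4*x^2 + 3*x) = (x - 1)*(x + 2)*(x^2 - 3*x) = x*(x - 1)*(x + 2)*(x - 3)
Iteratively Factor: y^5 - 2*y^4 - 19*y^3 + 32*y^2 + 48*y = (y - 3)*(y^4 + y^3 - 16*y^2 - 16*y) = (y - 4)*(y - 3)*(y^3 + 5*y^2 + 4*y) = (y - 4)*(y - 3)*(y + 1)*(y^2 + 4*y) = (y - 4)*(y - 3)*(y + 1)*(y + 4)*(y)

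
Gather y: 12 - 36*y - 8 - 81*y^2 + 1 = -81*y^2 - 36*y + 5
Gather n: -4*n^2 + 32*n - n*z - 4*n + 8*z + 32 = -4*n^2 + n*(28 - z) + 8*z + 32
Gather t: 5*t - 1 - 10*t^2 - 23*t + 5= -10*t^2 - 18*t + 4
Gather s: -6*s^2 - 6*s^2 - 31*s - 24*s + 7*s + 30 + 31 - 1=-12*s^2 - 48*s + 60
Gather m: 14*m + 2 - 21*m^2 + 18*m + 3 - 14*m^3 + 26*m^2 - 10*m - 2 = -14*m^3 + 5*m^2 + 22*m + 3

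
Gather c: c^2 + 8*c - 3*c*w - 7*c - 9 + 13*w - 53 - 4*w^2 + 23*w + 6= c^2 + c*(1 - 3*w) - 4*w^2 + 36*w - 56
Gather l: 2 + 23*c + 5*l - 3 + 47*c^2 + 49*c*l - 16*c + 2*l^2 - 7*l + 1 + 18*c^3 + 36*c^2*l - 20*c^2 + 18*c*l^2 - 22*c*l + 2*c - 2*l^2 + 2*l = 18*c^3 + 27*c^2 + 18*c*l^2 + 9*c + l*(36*c^2 + 27*c)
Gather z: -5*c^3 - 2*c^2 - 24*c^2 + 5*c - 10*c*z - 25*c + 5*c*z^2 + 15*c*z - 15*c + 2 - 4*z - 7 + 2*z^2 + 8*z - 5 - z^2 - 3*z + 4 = -5*c^3 - 26*c^2 - 35*c + z^2*(5*c + 1) + z*(5*c + 1) - 6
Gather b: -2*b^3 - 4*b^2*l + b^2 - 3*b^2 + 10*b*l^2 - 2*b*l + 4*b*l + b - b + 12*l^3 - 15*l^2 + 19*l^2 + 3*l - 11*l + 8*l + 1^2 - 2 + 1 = -2*b^3 + b^2*(-4*l - 2) + b*(10*l^2 + 2*l) + 12*l^3 + 4*l^2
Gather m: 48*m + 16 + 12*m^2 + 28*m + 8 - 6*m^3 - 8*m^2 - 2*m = -6*m^3 + 4*m^2 + 74*m + 24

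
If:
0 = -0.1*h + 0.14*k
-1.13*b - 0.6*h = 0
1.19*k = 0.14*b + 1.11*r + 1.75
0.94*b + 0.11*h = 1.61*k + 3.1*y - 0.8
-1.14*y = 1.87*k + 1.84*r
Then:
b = -0.60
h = 1.13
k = 0.81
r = -0.63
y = -0.30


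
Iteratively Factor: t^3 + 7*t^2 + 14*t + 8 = (t + 2)*(t^2 + 5*t + 4) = (t + 1)*(t + 2)*(t + 4)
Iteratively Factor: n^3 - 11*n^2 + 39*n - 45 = (n - 3)*(n^2 - 8*n + 15) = (n - 5)*(n - 3)*(n - 3)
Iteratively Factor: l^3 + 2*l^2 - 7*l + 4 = (l + 4)*(l^2 - 2*l + 1) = (l - 1)*(l + 4)*(l - 1)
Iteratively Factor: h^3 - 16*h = (h + 4)*(h^2 - 4*h) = h*(h + 4)*(h - 4)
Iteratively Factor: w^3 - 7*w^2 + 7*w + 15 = (w - 3)*(w^2 - 4*w - 5) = (w - 3)*(w + 1)*(w - 5)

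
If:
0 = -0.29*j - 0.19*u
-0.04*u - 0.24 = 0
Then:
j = 3.93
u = -6.00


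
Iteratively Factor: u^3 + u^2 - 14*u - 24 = (u - 4)*(u^2 + 5*u + 6) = (u - 4)*(u + 2)*(u + 3)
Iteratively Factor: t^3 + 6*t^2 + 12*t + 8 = (t + 2)*(t^2 + 4*t + 4) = (t + 2)^2*(t + 2)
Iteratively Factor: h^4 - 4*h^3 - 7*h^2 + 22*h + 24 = (h - 3)*(h^3 - h^2 - 10*h - 8) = (h - 3)*(h + 1)*(h^2 - 2*h - 8) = (h - 3)*(h + 1)*(h + 2)*(h - 4)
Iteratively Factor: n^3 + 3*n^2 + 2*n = (n)*(n^2 + 3*n + 2) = n*(n + 1)*(n + 2)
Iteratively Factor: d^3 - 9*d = (d - 3)*(d^2 + 3*d) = d*(d - 3)*(d + 3)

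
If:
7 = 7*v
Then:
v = 1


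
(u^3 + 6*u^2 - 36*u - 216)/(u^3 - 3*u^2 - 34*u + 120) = (u^2 - 36)/(u^2 - 9*u + 20)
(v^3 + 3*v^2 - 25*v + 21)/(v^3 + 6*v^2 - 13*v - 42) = (v - 1)/(v + 2)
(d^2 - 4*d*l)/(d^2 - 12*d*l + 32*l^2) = d/(d - 8*l)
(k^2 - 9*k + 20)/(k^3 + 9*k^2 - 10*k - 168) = (k - 5)/(k^2 + 13*k + 42)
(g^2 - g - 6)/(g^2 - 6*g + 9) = (g + 2)/(g - 3)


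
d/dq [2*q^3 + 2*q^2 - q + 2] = 6*q^2 + 4*q - 1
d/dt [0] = 0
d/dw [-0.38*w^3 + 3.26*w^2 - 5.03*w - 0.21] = -1.14*w^2 + 6.52*w - 5.03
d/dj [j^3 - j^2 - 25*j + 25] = 3*j^2 - 2*j - 25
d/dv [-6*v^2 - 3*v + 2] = -12*v - 3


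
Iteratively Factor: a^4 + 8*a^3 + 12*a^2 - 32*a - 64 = (a + 4)*(a^3 + 4*a^2 - 4*a - 16) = (a + 2)*(a + 4)*(a^2 + 2*a - 8) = (a - 2)*(a + 2)*(a + 4)*(a + 4)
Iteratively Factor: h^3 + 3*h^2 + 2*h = (h)*(h^2 + 3*h + 2) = h*(h + 1)*(h + 2)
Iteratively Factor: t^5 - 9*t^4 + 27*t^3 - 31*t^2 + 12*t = (t)*(t^4 - 9*t^3 + 27*t^2 - 31*t + 12) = t*(t - 1)*(t^3 - 8*t^2 + 19*t - 12) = t*(t - 1)^2*(t^2 - 7*t + 12) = t*(t - 4)*(t - 1)^2*(t - 3)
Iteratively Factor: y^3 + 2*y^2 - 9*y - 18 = (y + 2)*(y^2 - 9) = (y + 2)*(y + 3)*(y - 3)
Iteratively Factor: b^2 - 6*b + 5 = (b - 1)*(b - 5)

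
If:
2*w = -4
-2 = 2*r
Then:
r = -1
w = -2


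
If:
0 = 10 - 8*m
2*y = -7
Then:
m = 5/4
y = -7/2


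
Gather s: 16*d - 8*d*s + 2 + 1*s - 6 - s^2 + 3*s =16*d - s^2 + s*(4 - 8*d) - 4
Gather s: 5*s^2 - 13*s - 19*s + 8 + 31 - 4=5*s^2 - 32*s + 35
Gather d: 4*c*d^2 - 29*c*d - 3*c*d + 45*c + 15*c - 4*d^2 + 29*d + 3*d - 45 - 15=60*c + d^2*(4*c - 4) + d*(32 - 32*c) - 60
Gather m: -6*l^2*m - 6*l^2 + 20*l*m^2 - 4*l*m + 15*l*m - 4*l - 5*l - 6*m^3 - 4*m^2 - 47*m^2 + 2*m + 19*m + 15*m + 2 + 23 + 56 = -6*l^2 - 9*l - 6*m^3 + m^2*(20*l - 51) + m*(-6*l^2 + 11*l + 36) + 81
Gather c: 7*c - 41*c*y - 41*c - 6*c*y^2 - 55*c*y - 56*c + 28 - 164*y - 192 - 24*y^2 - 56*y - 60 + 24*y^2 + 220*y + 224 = c*(-6*y^2 - 96*y - 90)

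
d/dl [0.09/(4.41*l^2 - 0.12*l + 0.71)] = (0.0108 - 0.7938*l)/(4.41*l^2 - 0.12*l + 0.71)^2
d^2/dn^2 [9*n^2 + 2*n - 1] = 18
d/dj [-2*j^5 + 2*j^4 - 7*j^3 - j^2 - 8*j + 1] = -10*j^4 + 8*j^3 - 21*j^2 - 2*j - 8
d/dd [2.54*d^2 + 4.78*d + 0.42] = 5.08*d + 4.78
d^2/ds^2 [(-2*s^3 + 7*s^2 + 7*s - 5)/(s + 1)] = 2*(-2*s^3 - 6*s^2 - 6*s - 5)/(s^3 + 3*s^2 + 3*s + 1)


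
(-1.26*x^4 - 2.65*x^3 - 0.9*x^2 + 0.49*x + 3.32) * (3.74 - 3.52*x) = 4.4352*x^5 + 4.6156*x^4 - 6.743*x^3 - 5.0908*x^2 - 9.8538*x + 12.4168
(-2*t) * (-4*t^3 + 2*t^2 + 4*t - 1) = 8*t^4 - 4*t^3 - 8*t^2 + 2*t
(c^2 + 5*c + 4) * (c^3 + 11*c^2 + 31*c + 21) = c^5 + 16*c^4 + 90*c^3 + 220*c^2 + 229*c + 84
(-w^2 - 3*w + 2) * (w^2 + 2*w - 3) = -w^4 - 5*w^3 - w^2 + 13*w - 6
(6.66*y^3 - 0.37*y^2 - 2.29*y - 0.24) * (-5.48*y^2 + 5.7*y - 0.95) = -36.4968*y^5 + 39.9896*y^4 + 4.1132*y^3 - 11.3863*y^2 + 0.8075*y + 0.228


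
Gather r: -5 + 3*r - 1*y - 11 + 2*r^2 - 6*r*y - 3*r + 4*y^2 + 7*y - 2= 2*r^2 - 6*r*y + 4*y^2 + 6*y - 18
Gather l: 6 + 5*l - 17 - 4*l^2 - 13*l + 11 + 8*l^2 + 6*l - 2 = 4*l^2 - 2*l - 2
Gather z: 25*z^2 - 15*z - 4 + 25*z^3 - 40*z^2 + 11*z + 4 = 25*z^3 - 15*z^2 - 4*z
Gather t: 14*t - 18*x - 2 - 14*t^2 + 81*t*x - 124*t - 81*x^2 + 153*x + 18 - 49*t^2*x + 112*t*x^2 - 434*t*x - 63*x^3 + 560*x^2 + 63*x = t^2*(-49*x - 14) + t*(112*x^2 - 353*x - 110) - 63*x^3 + 479*x^2 + 198*x + 16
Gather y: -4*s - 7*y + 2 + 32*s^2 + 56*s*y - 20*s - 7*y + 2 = 32*s^2 - 24*s + y*(56*s - 14) + 4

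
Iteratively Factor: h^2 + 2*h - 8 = (h + 4)*(h - 2)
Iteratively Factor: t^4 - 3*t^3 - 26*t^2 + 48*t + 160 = (t - 4)*(t^3 + t^2 - 22*t - 40) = (t - 5)*(t - 4)*(t^2 + 6*t + 8) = (t - 5)*(t - 4)*(t + 4)*(t + 2)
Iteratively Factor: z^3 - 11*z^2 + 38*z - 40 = (z - 4)*(z^2 - 7*z + 10) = (z - 5)*(z - 4)*(z - 2)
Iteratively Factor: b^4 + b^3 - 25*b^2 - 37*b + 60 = (b + 3)*(b^3 - 2*b^2 - 19*b + 20) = (b + 3)*(b + 4)*(b^2 - 6*b + 5) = (b - 5)*(b + 3)*(b + 4)*(b - 1)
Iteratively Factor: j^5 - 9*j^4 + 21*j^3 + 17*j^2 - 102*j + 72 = (j + 2)*(j^4 - 11*j^3 + 43*j^2 - 69*j + 36) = (j - 3)*(j + 2)*(j^3 - 8*j^2 + 19*j - 12) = (j - 3)^2*(j + 2)*(j^2 - 5*j + 4) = (j - 4)*(j - 3)^2*(j + 2)*(j - 1)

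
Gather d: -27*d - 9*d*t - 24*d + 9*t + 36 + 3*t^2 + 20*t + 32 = d*(-9*t - 51) + 3*t^2 + 29*t + 68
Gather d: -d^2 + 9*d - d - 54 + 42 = -d^2 + 8*d - 12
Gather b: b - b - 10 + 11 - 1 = 0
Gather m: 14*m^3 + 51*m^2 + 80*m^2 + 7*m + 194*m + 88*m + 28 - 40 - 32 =14*m^3 + 131*m^2 + 289*m - 44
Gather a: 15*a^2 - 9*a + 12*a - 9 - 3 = 15*a^2 + 3*a - 12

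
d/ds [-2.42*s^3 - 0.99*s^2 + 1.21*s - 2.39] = -7.26*s^2 - 1.98*s + 1.21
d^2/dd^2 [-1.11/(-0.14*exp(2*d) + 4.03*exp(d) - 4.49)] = ((4.4733 - 0.6216*exp(d))*(0.14*exp(2*d) - 4.03*exp(d) + 4.49) + 1.11*(0.28*exp(d) - 4.03)*(0.56*exp(d) - 8.06)*exp(d))*exp(d)/(0.14*exp(2*d) - 4.03*exp(d) + 4.49)^3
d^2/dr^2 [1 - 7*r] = 0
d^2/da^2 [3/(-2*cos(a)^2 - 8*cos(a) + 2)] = 3*(4*sin(a)^4 - 22*sin(a)^2 - 11*cos(a) + 3*cos(3*a) - 16)/(2*(-sin(a)^2 + 4*cos(a))^3)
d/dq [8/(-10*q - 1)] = 80/(10*q + 1)^2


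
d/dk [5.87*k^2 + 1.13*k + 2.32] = 11.74*k + 1.13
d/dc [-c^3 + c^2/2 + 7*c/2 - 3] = -3*c^2 + c + 7/2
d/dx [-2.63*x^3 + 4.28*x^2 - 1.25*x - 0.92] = -7.89*x^2 + 8.56*x - 1.25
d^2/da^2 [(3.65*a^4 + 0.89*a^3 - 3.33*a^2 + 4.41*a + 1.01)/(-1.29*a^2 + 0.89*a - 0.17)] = (-12.14793*a^6 + 25.14339*a^5 - 22.14966*a^4 + 0.785320000000013*a^3 - 14.923938*a^2 + 12.605838*a - 2.299048)/(2.146689*a^6 - 4.443147*a^5 + 3.914118*a^4 - 1.876031*a^3 + 0.515814*a^2 - 0.077163*a + 0.004913)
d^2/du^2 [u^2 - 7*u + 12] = 2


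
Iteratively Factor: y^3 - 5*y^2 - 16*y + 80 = (y - 5)*(y^2 - 16) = (y - 5)*(y - 4)*(y + 4)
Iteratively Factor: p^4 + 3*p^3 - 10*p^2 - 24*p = (p + 4)*(p^3 - p^2 - 6*p) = (p + 2)*(p + 4)*(p^2 - 3*p) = (p - 3)*(p + 2)*(p + 4)*(p)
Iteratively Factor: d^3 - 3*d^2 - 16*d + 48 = (d - 3)*(d^2 - 16) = (d - 4)*(d - 3)*(d + 4)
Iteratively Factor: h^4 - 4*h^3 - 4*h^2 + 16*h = (h)*(h^3 - 4*h^2 - 4*h + 16) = h*(h + 2)*(h^2 - 6*h + 8) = h*(h - 4)*(h + 2)*(h - 2)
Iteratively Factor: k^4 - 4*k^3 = (k - 4)*(k^3) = k*(k - 4)*(k^2) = k^2*(k - 4)*(k)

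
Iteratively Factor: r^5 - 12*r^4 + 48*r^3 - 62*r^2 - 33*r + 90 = (r - 2)*(r^4 - 10*r^3 + 28*r^2 - 6*r - 45) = (r - 3)*(r - 2)*(r^3 - 7*r^2 + 7*r + 15) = (r - 5)*(r - 3)*(r - 2)*(r^2 - 2*r - 3) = (r - 5)*(r - 3)^2*(r - 2)*(r + 1)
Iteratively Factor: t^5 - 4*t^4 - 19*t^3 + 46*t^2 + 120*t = (t)*(t^4 - 4*t^3 - 19*t^2 + 46*t + 120) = t*(t - 4)*(t^3 - 19*t - 30) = t*(t - 4)*(t + 2)*(t^2 - 2*t - 15) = t*(t - 4)*(t + 2)*(t + 3)*(t - 5)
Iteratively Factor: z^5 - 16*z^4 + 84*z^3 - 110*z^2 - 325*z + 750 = (z - 5)*(z^4 - 11*z^3 + 29*z^2 + 35*z - 150) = (z - 5)*(z + 2)*(z^3 - 13*z^2 + 55*z - 75) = (z - 5)*(z - 3)*(z + 2)*(z^2 - 10*z + 25) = (z - 5)^2*(z - 3)*(z + 2)*(z - 5)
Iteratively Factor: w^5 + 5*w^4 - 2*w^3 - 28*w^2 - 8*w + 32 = (w - 1)*(w^4 + 6*w^3 + 4*w^2 - 24*w - 32) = (w - 1)*(w + 2)*(w^3 + 4*w^2 - 4*w - 16) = (w - 2)*(w - 1)*(w + 2)*(w^2 + 6*w + 8) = (w - 2)*(w - 1)*(w + 2)^2*(w + 4)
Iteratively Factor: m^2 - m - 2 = (m + 1)*(m - 2)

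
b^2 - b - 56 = (b - 8)*(b + 7)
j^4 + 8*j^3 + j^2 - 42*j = j*(j - 2)*(j + 3)*(j + 7)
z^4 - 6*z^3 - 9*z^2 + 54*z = z*(z - 6)*(z - 3)*(z + 3)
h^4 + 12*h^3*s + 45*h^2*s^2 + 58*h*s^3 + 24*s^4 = (h + s)^2*(h + 4*s)*(h + 6*s)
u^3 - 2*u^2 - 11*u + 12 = (u - 4)*(u - 1)*(u + 3)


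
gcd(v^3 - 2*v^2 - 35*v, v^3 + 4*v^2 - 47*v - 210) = v^2 - 2*v - 35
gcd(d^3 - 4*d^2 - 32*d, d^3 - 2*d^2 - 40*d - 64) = d^2 - 4*d - 32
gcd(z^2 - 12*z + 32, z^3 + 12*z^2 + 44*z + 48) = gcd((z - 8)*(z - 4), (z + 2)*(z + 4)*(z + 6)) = 1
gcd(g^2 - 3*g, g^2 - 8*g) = g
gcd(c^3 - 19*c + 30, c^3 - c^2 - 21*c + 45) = c^2 + 2*c - 15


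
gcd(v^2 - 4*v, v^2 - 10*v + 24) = v - 4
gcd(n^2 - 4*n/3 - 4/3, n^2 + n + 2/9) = n + 2/3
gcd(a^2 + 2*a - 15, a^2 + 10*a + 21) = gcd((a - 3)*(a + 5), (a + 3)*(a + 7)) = 1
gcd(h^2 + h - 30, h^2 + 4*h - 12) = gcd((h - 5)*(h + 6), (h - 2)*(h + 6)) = h + 6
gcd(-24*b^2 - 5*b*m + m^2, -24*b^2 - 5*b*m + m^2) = 24*b^2 + 5*b*m - m^2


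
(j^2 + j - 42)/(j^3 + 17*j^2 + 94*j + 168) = (j - 6)/(j^2 + 10*j + 24)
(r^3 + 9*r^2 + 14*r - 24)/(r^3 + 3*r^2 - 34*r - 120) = (r^2 + 5*r - 6)/(r^2 - r - 30)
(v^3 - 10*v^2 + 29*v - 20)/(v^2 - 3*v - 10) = (v^2 - 5*v + 4)/(v + 2)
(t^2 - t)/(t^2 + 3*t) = (t - 1)/(t + 3)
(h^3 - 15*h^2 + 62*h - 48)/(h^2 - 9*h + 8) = h - 6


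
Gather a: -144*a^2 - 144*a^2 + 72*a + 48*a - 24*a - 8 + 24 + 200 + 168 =-288*a^2 + 96*a + 384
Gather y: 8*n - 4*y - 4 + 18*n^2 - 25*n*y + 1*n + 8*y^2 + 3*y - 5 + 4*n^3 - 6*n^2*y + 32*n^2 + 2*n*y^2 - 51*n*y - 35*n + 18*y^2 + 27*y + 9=4*n^3 + 50*n^2 - 26*n + y^2*(2*n + 26) + y*(-6*n^2 - 76*n + 26)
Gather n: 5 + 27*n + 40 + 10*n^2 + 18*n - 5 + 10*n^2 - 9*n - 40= 20*n^2 + 36*n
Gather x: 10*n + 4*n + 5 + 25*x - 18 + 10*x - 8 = 14*n + 35*x - 21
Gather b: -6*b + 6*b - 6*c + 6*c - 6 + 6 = 0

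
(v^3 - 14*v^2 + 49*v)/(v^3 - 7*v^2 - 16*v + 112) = v*(v - 7)/(v^2 - 16)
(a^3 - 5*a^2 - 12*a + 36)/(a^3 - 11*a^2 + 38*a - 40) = (a^2 - 3*a - 18)/(a^2 - 9*a + 20)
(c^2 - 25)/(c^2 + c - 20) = (c - 5)/(c - 4)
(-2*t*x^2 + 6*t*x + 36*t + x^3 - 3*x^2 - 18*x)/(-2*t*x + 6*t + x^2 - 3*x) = (x^2 - 3*x - 18)/(x - 3)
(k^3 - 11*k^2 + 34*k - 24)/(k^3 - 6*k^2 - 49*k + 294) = (k^2 - 5*k + 4)/(k^2 - 49)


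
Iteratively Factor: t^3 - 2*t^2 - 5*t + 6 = (t - 3)*(t^2 + t - 2) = (t - 3)*(t - 1)*(t + 2)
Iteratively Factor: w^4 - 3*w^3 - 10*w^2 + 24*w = (w + 3)*(w^3 - 6*w^2 + 8*w) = (w - 2)*(w + 3)*(w^2 - 4*w) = w*(w - 2)*(w + 3)*(w - 4)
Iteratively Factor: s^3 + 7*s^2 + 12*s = (s + 3)*(s^2 + 4*s) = s*(s + 3)*(s + 4)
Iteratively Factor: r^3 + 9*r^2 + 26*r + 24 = (r + 2)*(r^2 + 7*r + 12) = (r + 2)*(r + 4)*(r + 3)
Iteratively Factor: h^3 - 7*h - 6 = (h + 2)*(h^2 - 2*h - 3) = (h + 1)*(h + 2)*(h - 3)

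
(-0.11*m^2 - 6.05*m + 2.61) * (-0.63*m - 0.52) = 0.0693*m^3 + 3.8687*m^2 + 1.5017*m - 1.3572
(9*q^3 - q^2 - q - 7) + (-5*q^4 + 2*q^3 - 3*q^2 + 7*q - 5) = -5*q^4 + 11*q^3 - 4*q^2 + 6*q - 12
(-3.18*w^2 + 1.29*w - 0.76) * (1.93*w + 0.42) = -6.1374*w^3 + 1.1541*w^2 - 0.925*w - 0.3192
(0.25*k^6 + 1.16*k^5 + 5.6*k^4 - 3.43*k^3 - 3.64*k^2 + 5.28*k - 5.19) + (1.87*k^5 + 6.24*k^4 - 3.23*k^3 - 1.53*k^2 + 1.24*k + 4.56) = 0.25*k^6 + 3.03*k^5 + 11.84*k^4 - 6.66*k^3 - 5.17*k^2 + 6.52*k - 0.630000000000001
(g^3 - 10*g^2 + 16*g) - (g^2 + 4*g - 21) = g^3 - 11*g^2 + 12*g + 21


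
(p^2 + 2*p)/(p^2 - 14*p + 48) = p*(p + 2)/(p^2 - 14*p + 48)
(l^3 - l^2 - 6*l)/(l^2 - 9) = l*(l + 2)/(l + 3)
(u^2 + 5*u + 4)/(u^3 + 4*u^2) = (u + 1)/u^2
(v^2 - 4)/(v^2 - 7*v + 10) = (v + 2)/(v - 5)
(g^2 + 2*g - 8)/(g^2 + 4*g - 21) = (g^2 + 2*g - 8)/(g^2 + 4*g - 21)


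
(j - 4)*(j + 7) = j^2 + 3*j - 28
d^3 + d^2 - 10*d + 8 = (d - 2)*(d - 1)*(d + 4)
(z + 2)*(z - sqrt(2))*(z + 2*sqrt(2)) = z^3 + sqrt(2)*z^2 + 2*z^2 - 4*z + 2*sqrt(2)*z - 8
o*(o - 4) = o^2 - 4*o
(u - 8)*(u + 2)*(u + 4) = u^3 - 2*u^2 - 40*u - 64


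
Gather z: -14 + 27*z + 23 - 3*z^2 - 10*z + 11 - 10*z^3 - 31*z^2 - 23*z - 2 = -10*z^3 - 34*z^2 - 6*z + 18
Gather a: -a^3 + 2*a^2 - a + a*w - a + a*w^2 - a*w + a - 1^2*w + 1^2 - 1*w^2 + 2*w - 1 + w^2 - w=-a^3 + 2*a^2 + a*(w^2 - 1)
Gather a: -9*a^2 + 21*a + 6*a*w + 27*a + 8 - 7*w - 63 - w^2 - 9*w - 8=-9*a^2 + a*(6*w + 48) - w^2 - 16*w - 63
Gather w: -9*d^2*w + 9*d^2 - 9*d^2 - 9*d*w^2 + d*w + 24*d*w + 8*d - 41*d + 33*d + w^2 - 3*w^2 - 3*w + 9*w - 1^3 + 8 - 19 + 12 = w^2*(-9*d - 2) + w*(-9*d^2 + 25*d + 6)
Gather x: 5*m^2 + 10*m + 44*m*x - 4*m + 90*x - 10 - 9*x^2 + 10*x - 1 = 5*m^2 + 6*m - 9*x^2 + x*(44*m + 100) - 11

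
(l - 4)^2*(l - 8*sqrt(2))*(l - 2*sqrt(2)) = l^4 - 10*sqrt(2)*l^3 - 8*l^3 + 48*l^2 + 80*sqrt(2)*l^2 - 256*l - 160*sqrt(2)*l + 512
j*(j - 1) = j^2 - j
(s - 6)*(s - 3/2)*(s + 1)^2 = s^4 - 11*s^3/2 - 5*s^2 + 21*s/2 + 9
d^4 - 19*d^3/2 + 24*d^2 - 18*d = d*(d - 6)*(d - 2)*(d - 3/2)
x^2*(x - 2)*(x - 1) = x^4 - 3*x^3 + 2*x^2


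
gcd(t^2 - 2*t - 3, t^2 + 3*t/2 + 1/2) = t + 1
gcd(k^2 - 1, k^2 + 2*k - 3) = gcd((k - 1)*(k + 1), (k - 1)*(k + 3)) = k - 1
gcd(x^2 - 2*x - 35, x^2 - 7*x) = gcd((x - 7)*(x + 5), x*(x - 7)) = x - 7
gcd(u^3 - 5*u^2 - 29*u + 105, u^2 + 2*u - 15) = u^2 + 2*u - 15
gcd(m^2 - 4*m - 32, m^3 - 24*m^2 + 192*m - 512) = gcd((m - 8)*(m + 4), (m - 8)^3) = m - 8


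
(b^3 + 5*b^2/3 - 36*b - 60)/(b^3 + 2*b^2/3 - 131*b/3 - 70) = (b - 6)/(b - 7)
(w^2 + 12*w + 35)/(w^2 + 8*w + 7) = (w + 5)/(w + 1)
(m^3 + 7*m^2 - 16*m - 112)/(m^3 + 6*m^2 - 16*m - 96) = (m + 7)/(m + 6)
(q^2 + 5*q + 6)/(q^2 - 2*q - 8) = (q + 3)/(q - 4)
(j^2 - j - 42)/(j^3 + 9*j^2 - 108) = (j - 7)/(j^2 + 3*j - 18)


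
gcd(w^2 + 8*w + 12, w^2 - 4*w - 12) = w + 2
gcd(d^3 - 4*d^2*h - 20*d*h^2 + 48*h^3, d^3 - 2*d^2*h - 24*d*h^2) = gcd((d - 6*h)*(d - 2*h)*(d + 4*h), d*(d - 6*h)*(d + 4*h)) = d^2 - 2*d*h - 24*h^2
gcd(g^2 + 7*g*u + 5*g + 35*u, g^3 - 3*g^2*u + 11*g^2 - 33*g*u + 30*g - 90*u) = g + 5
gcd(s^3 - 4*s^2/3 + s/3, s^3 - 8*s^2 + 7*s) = s^2 - s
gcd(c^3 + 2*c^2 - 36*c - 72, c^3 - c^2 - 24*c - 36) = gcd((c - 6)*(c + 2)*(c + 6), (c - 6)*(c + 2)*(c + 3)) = c^2 - 4*c - 12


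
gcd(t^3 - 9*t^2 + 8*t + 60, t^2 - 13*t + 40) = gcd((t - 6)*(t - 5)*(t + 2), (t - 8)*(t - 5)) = t - 5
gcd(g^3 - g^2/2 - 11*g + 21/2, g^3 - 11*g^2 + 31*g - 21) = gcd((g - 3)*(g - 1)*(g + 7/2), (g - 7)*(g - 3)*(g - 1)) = g^2 - 4*g + 3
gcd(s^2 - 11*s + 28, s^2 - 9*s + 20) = s - 4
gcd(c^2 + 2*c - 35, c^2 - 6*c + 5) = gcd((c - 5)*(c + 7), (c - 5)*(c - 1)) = c - 5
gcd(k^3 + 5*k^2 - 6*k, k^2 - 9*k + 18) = 1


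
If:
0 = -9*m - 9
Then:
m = -1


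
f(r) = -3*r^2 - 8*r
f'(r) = -6*r - 8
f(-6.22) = -66.31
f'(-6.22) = 29.32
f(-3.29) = -6.15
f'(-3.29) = 11.74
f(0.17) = -1.45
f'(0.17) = -9.02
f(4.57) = -99.21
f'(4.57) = -35.42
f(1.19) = -13.77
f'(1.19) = -15.14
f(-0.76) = 4.35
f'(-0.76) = -3.44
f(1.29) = -15.31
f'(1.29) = -15.74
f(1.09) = -12.28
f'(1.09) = -14.54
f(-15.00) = -555.00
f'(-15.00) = 82.00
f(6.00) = -156.00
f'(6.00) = -44.00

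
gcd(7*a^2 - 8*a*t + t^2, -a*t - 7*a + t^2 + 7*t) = -a + t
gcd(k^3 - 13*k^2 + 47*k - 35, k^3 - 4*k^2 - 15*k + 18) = k - 1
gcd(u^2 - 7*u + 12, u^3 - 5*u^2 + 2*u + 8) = u - 4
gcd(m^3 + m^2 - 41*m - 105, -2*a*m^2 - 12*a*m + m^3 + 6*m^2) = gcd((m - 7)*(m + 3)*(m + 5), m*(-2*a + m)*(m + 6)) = 1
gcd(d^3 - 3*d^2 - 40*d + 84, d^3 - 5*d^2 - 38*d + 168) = d^2 - d - 42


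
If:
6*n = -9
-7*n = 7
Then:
No Solution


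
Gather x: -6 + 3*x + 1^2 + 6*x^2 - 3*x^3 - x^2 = -3*x^3 + 5*x^2 + 3*x - 5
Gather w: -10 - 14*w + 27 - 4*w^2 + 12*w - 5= -4*w^2 - 2*w + 12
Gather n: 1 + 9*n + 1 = 9*n + 2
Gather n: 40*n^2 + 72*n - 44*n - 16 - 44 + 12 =40*n^2 + 28*n - 48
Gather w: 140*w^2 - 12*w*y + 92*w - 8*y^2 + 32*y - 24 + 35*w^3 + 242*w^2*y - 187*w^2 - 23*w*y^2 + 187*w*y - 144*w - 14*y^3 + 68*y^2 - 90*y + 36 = 35*w^3 + w^2*(242*y - 47) + w*(-23*y^2 + 175*y - 52) - 14*y^3 + 60*y^2 - 58*y + 12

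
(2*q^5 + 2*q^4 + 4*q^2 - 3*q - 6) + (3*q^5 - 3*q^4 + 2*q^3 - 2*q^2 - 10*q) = 5*q^5 - q^4 + 2*q^3 + 2*q^2 - 13*q - 6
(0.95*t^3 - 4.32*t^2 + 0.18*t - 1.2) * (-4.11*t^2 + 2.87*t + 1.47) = -3.9045*t^5 + 20.4817*t^4 - 11.7417*t^3 - 0.9018*t^2 - 3.1794*t - 1.764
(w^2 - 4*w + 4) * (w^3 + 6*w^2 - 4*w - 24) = w^5 + 2*w^4 - 24*w^3 + 16*w^2 + 80*w - 96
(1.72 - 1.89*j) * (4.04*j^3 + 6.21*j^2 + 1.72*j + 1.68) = -7.6356*j^4 - 4.7881*j^3 + 7.4304*j^2 - 0.2168*j + 2.8896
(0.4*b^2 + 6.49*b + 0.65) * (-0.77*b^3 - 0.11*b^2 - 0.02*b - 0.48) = -0.308*b^5 - 5.0413*b^4 - 1.2224*b^3 - 0.3933*b^2 - 3.1282*b - 0.312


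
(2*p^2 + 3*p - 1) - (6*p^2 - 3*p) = -4*p^2 + 6*p - 1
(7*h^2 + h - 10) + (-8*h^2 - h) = -h^2 - 10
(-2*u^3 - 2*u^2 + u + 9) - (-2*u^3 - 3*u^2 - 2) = u^2 + u + 11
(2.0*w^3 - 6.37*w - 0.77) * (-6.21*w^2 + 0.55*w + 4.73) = -12.42*w^5 + 1.1*w^4 + 49.0177*w^3 + 1.2782*w^2 - 30.5536*w - 3.6421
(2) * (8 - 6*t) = 16 - 12*t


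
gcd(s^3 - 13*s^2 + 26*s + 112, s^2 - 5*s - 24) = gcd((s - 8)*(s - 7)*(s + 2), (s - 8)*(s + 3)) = s - 8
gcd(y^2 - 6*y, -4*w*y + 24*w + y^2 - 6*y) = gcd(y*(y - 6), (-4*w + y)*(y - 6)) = y - 6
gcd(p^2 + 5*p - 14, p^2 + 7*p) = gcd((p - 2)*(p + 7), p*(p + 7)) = p + 7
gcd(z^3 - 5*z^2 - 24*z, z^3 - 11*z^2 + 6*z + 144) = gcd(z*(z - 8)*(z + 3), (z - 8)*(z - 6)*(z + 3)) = z^2 - 5*z - 24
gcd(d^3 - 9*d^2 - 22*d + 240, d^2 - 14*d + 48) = d^2 - 14*d + 48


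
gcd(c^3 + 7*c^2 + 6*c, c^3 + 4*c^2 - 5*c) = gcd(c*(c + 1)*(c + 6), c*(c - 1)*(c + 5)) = c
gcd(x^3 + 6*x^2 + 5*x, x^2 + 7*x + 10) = x + 5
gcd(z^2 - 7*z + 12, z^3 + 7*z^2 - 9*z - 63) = z - 3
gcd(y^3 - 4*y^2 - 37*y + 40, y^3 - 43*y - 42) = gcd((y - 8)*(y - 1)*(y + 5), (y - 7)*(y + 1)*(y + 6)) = 1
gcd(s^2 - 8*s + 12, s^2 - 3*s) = 1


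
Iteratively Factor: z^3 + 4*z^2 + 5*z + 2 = (z + 2)*(z^2 + 2*z + 1) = (z + 1)*(z + 2)*(z + 1)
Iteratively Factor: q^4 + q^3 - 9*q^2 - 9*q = (q + 3)*(q^3 - 2*q^2 - 3*q) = (q + 1)*(q + 3)*(q^2 - 3*q) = (q - 3)*(q + 1)*(q + 3)*(q)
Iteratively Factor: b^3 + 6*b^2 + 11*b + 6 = (b + 1)*(b^2 + 5*b + 6) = (b + 1)*(b + 2)*(b + 3)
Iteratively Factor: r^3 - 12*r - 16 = (r - 4)*(r^2 + 4*r + 4) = (r - 4)*(r + 2)*(r + 2)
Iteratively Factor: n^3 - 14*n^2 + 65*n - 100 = (n - 5)*(n^2 - 9*n + 20) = (n - 5)*(n - 4)*(n - 5)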